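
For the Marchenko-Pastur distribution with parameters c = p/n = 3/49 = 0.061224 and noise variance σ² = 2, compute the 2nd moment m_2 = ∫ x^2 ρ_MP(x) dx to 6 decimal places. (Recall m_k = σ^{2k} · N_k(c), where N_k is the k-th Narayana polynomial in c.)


E[X²] = σ⁴ (1 + c) (second MP moment). With σ² = 2 (so σ⁴ = 4) and c = 3/49 = 0.061224: E[X²] = 4 · (1 + 0.061224) = 4 · 1.061224.

So E[X^2] = 4.244898.


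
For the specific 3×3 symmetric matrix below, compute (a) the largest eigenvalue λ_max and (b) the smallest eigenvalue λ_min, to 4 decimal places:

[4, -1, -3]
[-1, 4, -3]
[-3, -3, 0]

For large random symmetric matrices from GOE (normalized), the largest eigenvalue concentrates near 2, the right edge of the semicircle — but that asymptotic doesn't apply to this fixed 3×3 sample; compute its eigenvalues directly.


Since M is real symmetric, all three eigenvalues are real; they are the roots of det(λI − M) = λ³ − (tr M) λ² + s λ − det M, where s is the sum of the principal 2×2 minors.
tr M = 4 + 4 + 0 = 8.
s = (4·4 − (-1)²) + (4·0 − (-3)²) + (4·0 − (-3)²) = 15 + (-9) + (-9) = -3.
det M (expand along row 1) = 4·(-9) − (-1)·(-9) + (-3)·15 = -90.
Characteristic polynomial: λ³ − 8λ² − 3λ + 90 = 0.
Substitute λ = y + (tr M)/3 = y + 2.666667 to remove the quadratic term: y³ + p·y + q = 0 with p = s − (tr M)²/3 = -24.333333 and q = −2(tr M)³/27 + (tr M)·s/3 − det M = 44.074074.
Three real roots ⇒ use the trigonometric (Viète) form: r = 2√(−p/3) = 5.696002, φ = arccos(3q/(p·r)) = arccos(-0.953966) = 2.836988 rad.
y_k = r·cos(φ/3 − 2πk/3) for k = 0, 1, 2 gives y = 3.333333, 2.333333, -5.666667.
λ_k = y_k + 2.666667 gives λ = 6.0000, 5.0000, -3.0000 (check: the sum is 8.0000 = tr M).

Hence λ_max = 6.0000 and λ_min = -3.0000.


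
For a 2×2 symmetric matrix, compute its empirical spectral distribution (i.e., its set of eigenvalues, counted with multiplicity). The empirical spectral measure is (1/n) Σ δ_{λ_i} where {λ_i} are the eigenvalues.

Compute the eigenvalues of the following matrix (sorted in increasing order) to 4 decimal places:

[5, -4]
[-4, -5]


Since M is real symmetric, both eigenvalues are real; they are the roots of det(λI − M) = λ² − (tr M) λ + det M.
tr M = 5 + (-5) = 0.
det M = 5·(-5) − (-4)² = -25 − 16 = -41.
Characteristic polynomial: λ² − 41 = 0.
Discriminant Δ = (tr M)² − 4·det M = 0 − (-164) = 164; √Δ = 12.806248.
λ = (tr M ± √Δ)/2 = (0 ± 12.806248)/2, giving (tr M − √Δ)/2 = -6.4031 and (tr M + √Δ)/2 = 6.4031.

Eigenvalues sorted in increasing order: [-6.4031, 6.4031].


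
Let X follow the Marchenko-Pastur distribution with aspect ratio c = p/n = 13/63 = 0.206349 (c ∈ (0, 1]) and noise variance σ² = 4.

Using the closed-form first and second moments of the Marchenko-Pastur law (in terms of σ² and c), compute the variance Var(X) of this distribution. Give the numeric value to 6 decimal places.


Recall the MP moments m_1 = E[X] = σ² and m_2 = E[X²] = σ⁴ (1 + c).
m_1 = E[X] = σ² = 4, so m_1² = 16.
m_2 = E[X²] = σ⁴ (1 + c) = 16 · (1 + 0.206349) = 16 · 1.206349 = 19.301587.
(Note m_2 − m_1² simplifies to c · σ⁴ = 0.206349 · 16.)

Var(X) = m_2 − m_1² = 19.301587 − 16 = 3.301587.


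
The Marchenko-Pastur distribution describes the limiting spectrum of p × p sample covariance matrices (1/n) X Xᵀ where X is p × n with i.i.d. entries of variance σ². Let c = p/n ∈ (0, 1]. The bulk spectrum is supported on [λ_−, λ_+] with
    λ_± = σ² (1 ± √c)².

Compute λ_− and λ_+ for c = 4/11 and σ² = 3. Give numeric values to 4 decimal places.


c = 4/11 = 0.363636; √c = 0.603023.
λ_− = σ² (1 − √c)² = 3 · (1 − 0.603023)² = 3 · (0.396977)² = 0.472773.
λ_+ = σ² (1 + √c)² = 3 · (1 + 0.603023)² = 3 · (1.603023)² = 7.709045.

Rounded to 4 decimal places: λ_− ≈ 0.4728, λ_+ ≈ 7.7090.


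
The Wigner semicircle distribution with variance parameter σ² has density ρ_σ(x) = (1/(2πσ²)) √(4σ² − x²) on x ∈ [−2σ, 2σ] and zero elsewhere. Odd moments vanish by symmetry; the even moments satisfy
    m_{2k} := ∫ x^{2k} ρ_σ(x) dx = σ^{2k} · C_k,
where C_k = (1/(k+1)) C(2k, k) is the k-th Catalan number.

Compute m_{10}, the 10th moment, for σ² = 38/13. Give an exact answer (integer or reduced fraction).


By the scaled semicircle moment identity, m_{2k} = σ^{2k} · C_k with k = 5.
C_5 = (1/(k+1)) · C(2k, k) = (1/6) · C(10, 5) = (1/6) · 252 = 42.
σ^{2k} = (σ²)^k = (38/13)^5 = 79235168/371293.

Therefore m_{10} = σ^{10} · C_5 = (79235168/371293) · 42 = 3327877056/371293.


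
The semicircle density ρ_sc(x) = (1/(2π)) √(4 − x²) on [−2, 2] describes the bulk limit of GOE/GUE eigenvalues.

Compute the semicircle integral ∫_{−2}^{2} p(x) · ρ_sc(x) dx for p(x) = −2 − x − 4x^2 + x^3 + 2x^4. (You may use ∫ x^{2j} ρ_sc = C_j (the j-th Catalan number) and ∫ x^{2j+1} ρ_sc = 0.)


Write p(x) = Σ a_i x^i, split into monomials and integrate each against ρ_sc separately.
Using ∫ x^{2j} ρ_sc = C_j = (1/(j+1)) C(2j, j) (Catalan numbers) and ∫ x^{2j+1} ρ_sc = 0 (odd monomials vanish by symmetry):
  i = 0 (even): a_0 · C_{0} = -2 · 1 = -2
  i = 1 (odd): ∫ x^1 ρ_sc = 0 (vanishes)
  i = 2 (even): a_2 · C_{1} = -4 · 1 = -4
  i = 3 (odd): ∫ x^3 ρ_sc = 0 (vanishes)
  i = 4 (even): a_4 · C_{2} = 2 · 2 = 4

Summing the contributions: ∫_{−2}^{2} p(x) ρ_sc(x) dx = (-2) + (-4) + 4 = -2.


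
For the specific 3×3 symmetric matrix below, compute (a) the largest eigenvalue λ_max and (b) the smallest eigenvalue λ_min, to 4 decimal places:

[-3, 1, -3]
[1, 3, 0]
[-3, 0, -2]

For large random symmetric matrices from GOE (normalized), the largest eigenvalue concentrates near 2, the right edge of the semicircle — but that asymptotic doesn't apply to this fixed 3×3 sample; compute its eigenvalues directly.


Since M is real symmetric, all three eigenvalues are real; they are the roots of det(λI − M) = λ³ − (tr M) λ² + s λ − det M, where s is the sum of the principal 2×2 minors.
tr M = -3 + 3 + (-2) = -2.
s = ((-3)·3 − 1²) + ((-3)·(-2) − (-3)²) + (3·(-2) − 0²) = -10 + (-3) + (-6) = -19.
det M (expand along row 1) = (-3)·(-6) − 1·(-2) + (-3)·9 = -7.
Characteristic polynomial: λ³ + 2λ² − 19λ + 7 = 0.
Substitute λ = y + (tr M)/3 = y − 0.666667 to remove the quadratic term: y³ + p·y + q = 0 with p = s − (tr M)²/3 = -20.333333 and q = −2(tr M)³/27 + (tr M)·s/3 − det M = 20.259259.
Three real roots ⇒ use the trigonometric (Viète) form: r = 2√(−p/3) = 5.206833, φ = arccos(3q/(p·r)) = arccos(-0.574067) = 2.182261 rad.
y_k = r·cos(φ/3 − 2πk/3) for k = 0, 1, 2 gives y = 3.888944, 1.053931, -4.942875.
λ_k = y_k − 0.666667 gives λ = 3.2223, 0.3873, -5.6095 (check: the sum is -2.0000 = tr M).

Hence λ_max = 3.2223 and λ_min = -5.6095.


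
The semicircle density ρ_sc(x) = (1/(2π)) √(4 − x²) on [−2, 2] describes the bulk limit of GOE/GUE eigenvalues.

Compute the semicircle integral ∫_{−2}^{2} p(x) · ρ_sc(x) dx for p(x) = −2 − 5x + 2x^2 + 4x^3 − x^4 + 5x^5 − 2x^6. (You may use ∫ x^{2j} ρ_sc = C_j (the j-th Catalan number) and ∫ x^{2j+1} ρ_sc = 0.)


Write p(x) = Σ a_i x^i, split into monomials and integrate each against ρ_sc separately.
Using ∫ x^{2j} ρ_sc = C_j = (1/(j+1)) C(2j, j) (Catalan numbers) and ∫ x^{2j+1} ρ_sc = 0 (odd monomials vanish by symmetry):
  i = 0 (even): a_0 · C_{0} = -2 · 1 = -2
  i = 1 (odd): ∫ x^1 ρ_sc = 0 (vanishes)
  i = 2 (even): a_2 · C_{1} = 2 · 1 = 2
  i = 3 (odd): ∫ x^3 ρ_sc = 0 (vanishes)
  i = 4 (even): a_4 · C_{2} = -1 · 2 = -2
  i = 5 (odd): ∫ x^5 ρ_sc = 0 (vanishes)
  i = 6 (even): a_6 · C_{3} = -2 · 5 = -10

Summing the contributions: ∫_{−2}^{2} p(x) ρ_sc(x) dx = (-2) + 2 + (-2) + (-10) = -12.


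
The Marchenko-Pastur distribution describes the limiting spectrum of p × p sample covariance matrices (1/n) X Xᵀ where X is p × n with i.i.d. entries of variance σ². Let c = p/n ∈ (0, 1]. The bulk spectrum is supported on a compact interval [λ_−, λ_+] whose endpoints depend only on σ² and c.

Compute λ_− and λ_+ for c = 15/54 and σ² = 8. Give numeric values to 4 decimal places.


c = 15/54 = 0.277778; √c = 0.527046.
λ_− = σ² (1 − √c)² = 8 · (1 − 0.527046)² = 8 · (0.472954)² = 1.789482.
λ_+ = σ² (1 + √c)² = 8 · (1 + 0.527046)² = 8 · (1.527046)² = 18.654963.

Rounded to 4 decimal places: λ_− ≈ 1.7895, λ_+ ≈ 18.6550.


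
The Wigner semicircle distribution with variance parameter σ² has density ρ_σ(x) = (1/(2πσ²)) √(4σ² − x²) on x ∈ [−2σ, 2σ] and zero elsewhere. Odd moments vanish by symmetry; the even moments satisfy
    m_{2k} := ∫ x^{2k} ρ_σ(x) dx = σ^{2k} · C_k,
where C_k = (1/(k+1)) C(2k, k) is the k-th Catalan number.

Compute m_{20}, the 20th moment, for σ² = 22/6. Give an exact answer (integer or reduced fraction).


By the scaled semicircle moment identity, m_{2k} = σ^{2k} · C_k with k = 10.
C_10 = (1/(k+1)) · C(2k, k) = (1/11) · C(20, 10) = (1/11) · 184756 = 16796.
σ^{2k} = (σ²)^k = (22/6)^10 = 25937424601/59049.

Therefore m_{20} = σ^{20} · C_10 = (25937424601/59049) · 16796 = 435644983598396/59049.


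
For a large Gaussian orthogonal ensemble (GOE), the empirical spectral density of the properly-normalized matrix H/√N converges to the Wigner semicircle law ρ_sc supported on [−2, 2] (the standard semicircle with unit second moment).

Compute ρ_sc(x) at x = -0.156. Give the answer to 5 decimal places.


ρ_sc(x) = (1/(2π)) √(4 − x²). With x = -0.156:
  4 − x² = 4 − (-0.156)² = 4 − 0.024336 = 3.975664.
  √(4 − x²) = 1.993907.
  1/(2π) = 0.159155.
  ρ_sc(-0.156) = 0.159155 · 1.993907 = 0.317340.

Rounded to 5 decimal places: ρ_sc(-0.156) ≈ 0.31734.


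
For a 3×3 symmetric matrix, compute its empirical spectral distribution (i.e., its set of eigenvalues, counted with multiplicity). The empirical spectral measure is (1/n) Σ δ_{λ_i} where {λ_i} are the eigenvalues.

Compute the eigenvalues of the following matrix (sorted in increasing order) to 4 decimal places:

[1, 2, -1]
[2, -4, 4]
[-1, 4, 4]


Since M is real symmetric, all three eigenvalues are real; they are the roots of det(λI − M) = λ³ − (tr M) λ² + s λ − det M, where s is the sum of the principal 2×2 minors.
tr M = 1 + (-4) + 4 = 1.
s = (1·(-4) − 2²) + (1·4 − (-1)²) + ((-4)·4 − 4²) = -8 + 3 + (-32) = -37.
det M (expand along row 1) = 1·(-32) − 2·12 + (-1)·4 = -60.
Characteristic polynomial: λ³ − λ² − 37λ + 60 = 0.
Substitute λ = y + (tr M)/3 = y + 0.333333 to remove the quadratic term: y³ + p·y + q = 0 with p = s − (tr M)²/3 = -37.333333 and q = −2(tr M)³/27 + (tr M)·s/3 − det M = 47.592593.
Three real roots ⇒ use the trigonometric (Viète) form: r = 2√(−p/3) = 7.055337, φ = arccos(3q/(p·r)) = arccos(-0.542058) = 2.143681 rad.
y_k = r·cos(φ/3 − 2πk/3) for k = 0, 1, 2 gives y = 5.329470, 1.339125, -6.668595.
λ_k = y_k + 0.333333 gives λ = 5.6628, 1.6725, -6.3353 (check: the sum is 1.0000 = tr M).

Eigenvalues sorted in increasing order: [-6.3353, 1.6725, 5.6628].


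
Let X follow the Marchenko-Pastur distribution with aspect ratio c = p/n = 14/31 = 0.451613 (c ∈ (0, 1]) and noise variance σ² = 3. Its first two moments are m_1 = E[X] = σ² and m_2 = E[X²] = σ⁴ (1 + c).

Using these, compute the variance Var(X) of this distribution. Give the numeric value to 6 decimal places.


m_1 = E[X] = σ² = 3, so m_1² = 9.
m_2 = E[X²] = σ⁴ (1 + c) = 9 · (1 + 0.451613) = 9 · 1.451613 = 13.064516.
(Note m_2 − m_1² simplifies to c · σ⁴ = 0.451613 · 9.)

Var(X) = m_2 − m_1² = 13.064516 − 9 = 4.064516.


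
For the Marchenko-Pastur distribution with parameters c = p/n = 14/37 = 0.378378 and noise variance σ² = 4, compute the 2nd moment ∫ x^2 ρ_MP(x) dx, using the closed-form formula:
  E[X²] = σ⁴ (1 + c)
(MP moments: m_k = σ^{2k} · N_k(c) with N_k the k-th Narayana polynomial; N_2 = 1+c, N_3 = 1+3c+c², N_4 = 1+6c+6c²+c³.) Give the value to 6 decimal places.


E[X²] = σ⁴ (1 + c) (second MP moment). With σ² = 4 (so σ⁴ = 16) and c = 14/37 = 0.378378: E[X²] = 16 · (1 + 0.378378) = 16 · 1.378378.

So E[X^2] = 22.054054.


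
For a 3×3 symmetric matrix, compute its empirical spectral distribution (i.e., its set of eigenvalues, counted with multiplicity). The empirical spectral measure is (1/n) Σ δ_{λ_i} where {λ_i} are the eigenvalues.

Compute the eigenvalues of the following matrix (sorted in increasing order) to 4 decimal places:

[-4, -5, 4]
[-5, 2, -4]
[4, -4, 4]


Since M is real symmetric, all three eigenvalues are real; they are the roots of det(λI − M) = λ³ − (tr M) λ² + s λ − det M, where s is the sum of the principal 2×2 minors.
tr M = -4 + 2 + 4 = 2.
s = ((-4)·2 − (-5)²) + ((-4)·4 − 4²) + (2·4 − (-4)²) = -33 + (-32) + (-8) = -73.
det M (expand along row 1) = (-4)·(-8) − (-5)·(-4) + 4·12 = 60.
Characteristic polynomial: λ³ − 2λ² − 73λ − 60 = 0.
Substitute λ = y + (tr M)/3 = y + 0.666667 to remove the quadratic term: y³ + p·y + q = 0 with p = s − (tr M)²/3 = -74.333333 and q = −2(tr M)³/27 + (tr M)·s/3 − det M = -109.259259.
Three real roots ⇒ use the trigonometric (Viète) form: r = 2√(−p/3) = 9.955456, φ = arccos(3q/(p·r)) = arccos(0.442930) = 1.111933 rad.
y_k = r·cos(φ/3 − 2πk/3) for k = 0, 1, 2 gives y = 9.279423, -1.516802, -7.762621.
λ_k = y_k + 0.666667 gives λ = 9.9461, -0.8501, -7.0960 (check: the sum is 2.0000 = tr M).

Eigenvalues sorted in increasing order: [-7.0960, -0.8501, 9.9461].


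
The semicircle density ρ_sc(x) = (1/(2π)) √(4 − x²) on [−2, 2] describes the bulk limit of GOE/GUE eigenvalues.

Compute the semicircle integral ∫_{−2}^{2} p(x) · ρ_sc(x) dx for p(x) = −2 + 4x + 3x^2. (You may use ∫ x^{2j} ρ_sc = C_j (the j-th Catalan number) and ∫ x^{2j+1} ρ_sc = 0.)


Write p(x) = Σ a_i x^i, split into monomials and integrate each against ρ_sc separately.
Using ∫ x^{2j} ρ_sc = C_j = (1/(j+1)) C(2j, j) (Catalan numbers) and ∫ x^{2j+1} ρ_sc = 0 (odd monomials vanish by symmetry):
  i = 0 (even): a_0 · C_{0} = -2 · 1 = -2
  i = 1 (odd): ∫ x^1 ρ_sc = 0 (vanishes)
  i = 2 (even): a_2 · C_{1} = 3 · 1 = 3

Summing the contributions: ∫_{−2}^{2} p(x) ρ_sc(x) dx = (-2) + 3 = 1.


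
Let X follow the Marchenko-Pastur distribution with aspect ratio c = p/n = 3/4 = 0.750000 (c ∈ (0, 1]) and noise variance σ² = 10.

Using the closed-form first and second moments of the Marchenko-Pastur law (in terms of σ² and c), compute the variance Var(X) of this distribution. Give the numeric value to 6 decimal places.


Recall the MP moments m_1 = E[X] = σ² and m_2 = E[X²] = σ⁴ (1 + c).
m_1 = E[X] = σ² = 10, so m_1² = 100.
m_2 = E[X²] = σ⁴ (1 + c) = 100 · (1 + 0.750000) = 100 · 1.750000 = 175.000000.
(Note m_2 − m_1² simplifies to c · σ⁴ = 0.750000 · 100.)

Var(X) = m_2 − m_1² = 175.000000 − 100 = 75.000000.


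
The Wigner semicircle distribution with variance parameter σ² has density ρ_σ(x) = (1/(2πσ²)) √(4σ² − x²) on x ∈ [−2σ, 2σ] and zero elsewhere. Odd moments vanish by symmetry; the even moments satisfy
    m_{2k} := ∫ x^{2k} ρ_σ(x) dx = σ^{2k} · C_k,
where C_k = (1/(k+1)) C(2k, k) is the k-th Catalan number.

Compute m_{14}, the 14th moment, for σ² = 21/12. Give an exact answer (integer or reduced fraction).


By the scaled semicircle moment identity, m_{2k} = σ^{2k} · C_k with k = 7.
C_7 = (1/(k+1)) · C(2k, k) = (1/8) · C(14, 7) = (1/8) · 3432 = 429.
σ^{2k} = (σ²)^k = (21/12)^7 = 823543/16384.

Therefore m_{14} = σ^{14} · C_7 = (823543/16384) · 429 = 353299947/16384.


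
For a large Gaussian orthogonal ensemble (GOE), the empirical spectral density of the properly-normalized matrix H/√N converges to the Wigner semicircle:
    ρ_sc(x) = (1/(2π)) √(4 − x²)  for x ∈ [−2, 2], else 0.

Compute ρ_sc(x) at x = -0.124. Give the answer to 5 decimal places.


ρ_sc(x) = (1/(2π)) √(4 − x²). With x = -0.124:
  4 − x² = 4 − (-0.124)² = 4 − 0.015376 = 3.984624.
  √(4 − x²) = 1.996152.
  1/(2π) = 0.159155.
  ρ_sc(-0.124) = 0.159155 · 1.996152 = 0.317698.

Rounded to 5 decimal places: ρ_sc(-0.124) ≈ 0.31770.


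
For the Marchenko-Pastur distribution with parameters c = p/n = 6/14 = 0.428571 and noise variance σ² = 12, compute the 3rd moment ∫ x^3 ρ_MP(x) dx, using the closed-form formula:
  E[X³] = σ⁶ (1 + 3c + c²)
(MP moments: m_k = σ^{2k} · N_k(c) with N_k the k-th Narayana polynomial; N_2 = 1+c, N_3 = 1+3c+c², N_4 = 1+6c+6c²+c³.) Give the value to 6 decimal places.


E[X³] = σ⁶ (1 + 3c + c²) (third MP moment). With σ² = 12 (so σ⁶ = 1728) and c = 6/14 = 0.428571: E[X³] = 1728 · (1 + 3·0.428571 + (0.428571)²) = 1728 · 2.469388.

So E[X^3] = 4267.102041.


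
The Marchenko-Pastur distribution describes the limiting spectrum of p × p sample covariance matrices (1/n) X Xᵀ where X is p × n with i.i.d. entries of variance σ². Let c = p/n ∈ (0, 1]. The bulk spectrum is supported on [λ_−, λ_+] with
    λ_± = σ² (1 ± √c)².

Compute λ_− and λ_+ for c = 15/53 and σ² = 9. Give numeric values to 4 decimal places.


c = 15/53 = 0.283019; √c = 0.531995.
λ_− = σ² (1 − √c)² = 9 · (1 − 0.531995)² = 9 · (0.468005)² = 1.971257.
λ_+ = σ² (1 + √c)² = 9 · (1 + 0.531995)² = 9 · (1.531995)² = 21.123083.

Rounded to 4 decimal places: λ_− ≈ 1.9713, λ_+ ≈ 21.1231.


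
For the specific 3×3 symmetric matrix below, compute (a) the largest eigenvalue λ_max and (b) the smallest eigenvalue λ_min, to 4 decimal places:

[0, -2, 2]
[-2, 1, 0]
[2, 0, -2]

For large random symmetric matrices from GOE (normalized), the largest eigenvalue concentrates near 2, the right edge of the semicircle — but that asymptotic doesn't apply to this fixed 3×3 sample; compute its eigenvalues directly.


Since M is real symmetric, all three eigenvalues are real; they are the roots of det(λI − M) = λ³ − (tr M) λ² + s λ − det M, where s is the sum of the principal 2×2 minors.
tr M = 0 + 1 + (-2) = -1.
s = (0·1 − (-2)²) + (0·(-2) − 2²) + (1·(-2) − 0²) = -4 + (-4) + (-2) = -10.
det M (expand along row 1) = 0·(-2) − (-2)·4 + 2·(-2) = 4.
Characteristic polynomial: λ³ + λ² − 10λ − 4 = 0.
Substitute λ = y + (tr M)/3 = y − 0.333333 to remove the quadratic term: y³ + p·y + q = 0 with p = s − (tr M)²/3 = -10.333333 and q = −2(tr M)³/27 + (tr M)·s/3 − det M = -0.592593.
Three real roots ⇒ use the trigonometric (Viète) form: r = 2√(−p/3) = 3.711843, φ = arccos(3q/(p·r)) = arccos(0.046350) = 1.524430 rad.
y_k = r·cos(φ/3 − 2πk/3) for k = 0, 1, 2 gives y = 3.242849, -0.057366, -3.185483.
λ_k = y_k − 0.333333 gives λ = 2.9095, -0.3907, -3.5188 (check: the sum is -1.0000 = tr M).

Hence λ_max = 2.9095 and λ_min = -3.5188.


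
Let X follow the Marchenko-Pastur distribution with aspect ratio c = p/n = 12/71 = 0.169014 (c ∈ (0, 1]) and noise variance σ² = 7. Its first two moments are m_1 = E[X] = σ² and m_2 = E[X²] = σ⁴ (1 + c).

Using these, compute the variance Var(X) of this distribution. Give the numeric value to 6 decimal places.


m_1 = E[X] = σ² = 7, so m_1² = 49.
m_2 = E[X²] = σ⁴ (1 + c) = 49 · (1 + 0.169014) = 49 · 1.169014 = 57.281690.
(Note m_2 − m_1² simplifies to c · σ⁴ = 0.169014 · 49.)

Var(X) = m_2 − m_1² = 57.281690 − 49 = 8.281690.


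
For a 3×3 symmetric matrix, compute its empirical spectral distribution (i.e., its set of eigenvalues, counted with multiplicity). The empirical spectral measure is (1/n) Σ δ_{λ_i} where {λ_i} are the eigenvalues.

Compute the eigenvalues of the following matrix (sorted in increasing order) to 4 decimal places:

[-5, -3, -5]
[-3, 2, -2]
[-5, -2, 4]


Since M is real symmetric, all three eigenvalues are real; they are the roots of det(λI − M) = λ³ − (tr M) λ² + s λ − det M, where s is the sum of the principal 2×2 minors.
tr M = -5 + 2 + 4 = 1.
s = ((-5)·2 − (-3)²) + ((-5)·4 − (-5)²) + (2·4 − (-2)²) = -19 + (-45) + 4 = -60.
det M (expand along row 1) = (-5)·4 − (-3)·(-22) + (-5)·16 = -166.
Characteristic polynomial: λ³ − λ² − 60λ + 166 = 0.
Substitute λ = y + (tr M)/3 = y + 0.333333 to remove the quadratic term: y³ + p·y + q = 0 with p = s − (tr M)²/3 = -60.333333 and q = −2(tr M)³/27 + (tr M)·s/3 − det M = 145.925926.
Three real roots ⇒ use the trigonometric (Viète) form: r = 2√(−p/3) = 8.969083, φ = arccos(3q/(p·r)) = arccos(-0.809000) = 2.513245 rad.
y_k = r·cos(φ/3 − 2πk/3) for k = 0, 1, 2 gives y = 6.001553, 2.771515, -8.773068.
λ_k = y_k + 0.333333 gives λ = 6.3349, 3.1048, -8.4397 (check: the sum is 1.0000 = tr M).

Eigenvalues sorted in increasing order: [-8.4397, 3.1048, 6.3349].


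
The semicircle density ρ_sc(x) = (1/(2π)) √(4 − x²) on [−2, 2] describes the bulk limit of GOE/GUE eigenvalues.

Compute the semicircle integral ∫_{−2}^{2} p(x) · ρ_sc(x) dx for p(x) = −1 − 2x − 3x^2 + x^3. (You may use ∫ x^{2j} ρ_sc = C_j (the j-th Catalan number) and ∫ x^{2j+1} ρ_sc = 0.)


Write p(x) = Σ a_i x^i, split into monomials and integrate each against ρ_sc separately.
Using ∫ x^{2j} ρ_sc = C_j = (1/(j+1)) C(2j, j) (Catalan numbers) and ∫ x^{2j+1} ρ_sc = 0 (odd monomials vanish by symmetry):
  i = 0 (even): a_0 · C_{0} = -1 · 1 = -1
  i = 1 (odd): ∫ x^1 ρ_sc = 0 (vanishes)
  i = 2 (even): a_2 · C_{1} = -3 · 1 = -3
  i = 3 (odd): ∫ x^3 ρ_sc = 0 (vanishes)

Summing the contributions: ∫_{−2}^{2} p(x) ρ_sc(x) dx = (-1) + (-3) = -4.


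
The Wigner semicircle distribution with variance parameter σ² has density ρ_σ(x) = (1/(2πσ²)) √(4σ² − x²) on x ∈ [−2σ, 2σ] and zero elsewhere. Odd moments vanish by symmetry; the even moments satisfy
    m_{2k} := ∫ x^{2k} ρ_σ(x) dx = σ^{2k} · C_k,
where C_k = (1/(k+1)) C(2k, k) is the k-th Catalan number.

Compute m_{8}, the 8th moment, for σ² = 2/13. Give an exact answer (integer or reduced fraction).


By the scaled semicircle moment identity, m_{2k} = σ^{2k} · C_k with k = 4.
C_4 = (1/(k+1)) · C(2k, k) = (1/5) · C(8, 4) = (1/5) · 70 = 14.
σ^{2k} = (σ²)^k = (2/13)^4 = 16/28561.

Therefore m_{8} = σ^{8} · C_4 = (16/28561) · 14 = 224/28561.


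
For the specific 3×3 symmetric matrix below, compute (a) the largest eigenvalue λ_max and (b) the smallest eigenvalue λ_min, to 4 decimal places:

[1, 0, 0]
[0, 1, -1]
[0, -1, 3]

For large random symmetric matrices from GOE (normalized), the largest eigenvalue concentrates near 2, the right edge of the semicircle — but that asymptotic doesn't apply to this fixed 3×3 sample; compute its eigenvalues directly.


Since M is real symmetric, all three eigenvalues are real; they are the roots of det(λI − M) = λ³ − (tr M) λ² + s λ − det M, where s is the sum of the principal 2×2 minors.
tr M = 1 + 1 + 3 = 5.
s = (1·1 − 0²) + (1·3 − 0²) + (1·3 − (-1)²) = 1 + 3 + 2 = 6.
det M (expand along row 1) = 1·2 − 0·0 + 0·0 = 2.
Characteristic polynomial: λ³ − 5λ² + 6λ − 2 = 0.
Substitute λ = y + (tr M)/3 = y + 1.666667 to remove the quadratic term: y³ + p·y + q = 0 with p = s − (tr M)²/3 = -2.333333 and q = −2(tr M)³/27 + (tr M)·s/3 − det M = -1.259259.
Three real roots ⇒ use the trigonometric (Viète) form: r = 2√(−p/3) = 1.763834, φ = arccos(3q/(p·r)) = arccos(0.917914) = 0.408006 rad.
y_k = r·cos(φ/3 − 2πk/3) for k = 0, 1, 2 gives y = 1.747547, -0.666667, -1.080880.
λ_k = y_k + 1.666667 gives λ = 3.4142, 1.0000, 0.5858 (check: the sum is 5.0000 = tr M).

Hence λ_max = 3.4142 and λ_min = 0.5858.


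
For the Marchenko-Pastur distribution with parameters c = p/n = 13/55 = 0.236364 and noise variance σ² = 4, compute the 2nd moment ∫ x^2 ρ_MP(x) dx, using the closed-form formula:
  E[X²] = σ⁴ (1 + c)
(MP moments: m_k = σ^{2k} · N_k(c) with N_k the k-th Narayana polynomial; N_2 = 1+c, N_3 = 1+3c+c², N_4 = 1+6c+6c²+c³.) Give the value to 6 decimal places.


E[X²] = σ⁴ (1 + c) (second MP moment). With σ² = 4 (so σ⁴ = 16) and c = 13/55 = 0.236364: E[X²] = 16 · (1 + 0.236364) = 16 · 1.236364.

So E[X^2] = 19.781818.


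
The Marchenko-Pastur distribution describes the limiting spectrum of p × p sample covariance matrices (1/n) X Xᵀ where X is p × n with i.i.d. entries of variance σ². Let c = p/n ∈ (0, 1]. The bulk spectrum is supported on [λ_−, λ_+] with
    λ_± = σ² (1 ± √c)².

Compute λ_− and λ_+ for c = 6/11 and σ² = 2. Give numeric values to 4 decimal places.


c = 6/11 = 0.545455; √c = 0.738549.
λ_− = σ² (1 − √c)² = 2 · (1 − 0.738549)² = 2 · (0.261451)² = 0.136713.
λ_+ = σ² (1 + √c)² = 2 · (1 + 0.738549)² = 2 · (1.738549)² = 6.045105.

Rounded to 4 decimal places: λ_− ≈ 0.1367, λ_+ ≈ 6.0451.


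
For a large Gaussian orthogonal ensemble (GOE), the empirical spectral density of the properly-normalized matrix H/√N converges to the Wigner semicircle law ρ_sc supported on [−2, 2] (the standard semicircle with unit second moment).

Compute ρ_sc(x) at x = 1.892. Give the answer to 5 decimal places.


ρ_sc(x) = (1/(2π)) √(4 − x²). With x = 1.892:
  4 − x² = 4 − (1.892)² = 4 − 3.579664 = 0.420336.
  √(4 − x²) = 0.648333.
  1/(2π) = 0.159155.
  ρ_sc(1.892) = 0.159155 · 0.648333 = 0.103185.

Rounded to 5 decimal places: ρ_sc(1.892) ≈ 0.10319.


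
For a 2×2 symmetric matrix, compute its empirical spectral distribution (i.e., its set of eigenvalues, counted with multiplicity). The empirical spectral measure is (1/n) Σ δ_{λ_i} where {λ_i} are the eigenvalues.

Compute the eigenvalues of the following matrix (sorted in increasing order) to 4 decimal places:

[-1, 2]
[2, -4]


Since M is real symmetric, both eigenvalues are real; they are the roots of det(λI − M) = λ² − (tr M) λ + det M.
tr M = -1 + (-4) = -5.
det M = (-1)·(-4) − 2² = 4 − 4 = 0.
Characteristic polynomial: λ² + 5λ = 0.
Discriminant Δ = (tr M)² − 4·det M = 25 − 0 = 25; √Δ = 5.000000.
λ = (tr M ± √Δ)/2 = (-5 ± 5.000000)/2, giving (tr M − √Δ)/2 = -5.0000 and (tr M + √Δ)/2 = 0.0000.

Eigenvalues sorted in increasing order: [-5.0000, 0.0000].


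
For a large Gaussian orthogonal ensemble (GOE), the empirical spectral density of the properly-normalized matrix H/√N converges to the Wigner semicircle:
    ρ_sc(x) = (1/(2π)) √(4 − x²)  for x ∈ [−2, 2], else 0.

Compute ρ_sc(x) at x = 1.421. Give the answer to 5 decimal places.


ρ_sc(x) = (1/(2π)) √(4 − x²). With x = 1.421:
  4 − x² = 4 − (1.421)² = 4 − 2.019241 = 1.980759.
  √(4 − x²) = 1.407394.
  1/(2π) = 0.159155.
  ρ_sc(1.421) = 0.159155 · 1.407394 = 0.223994.

Rounded to 5 decimal places: ρ_sc(1.421) ≈ 0.22399.


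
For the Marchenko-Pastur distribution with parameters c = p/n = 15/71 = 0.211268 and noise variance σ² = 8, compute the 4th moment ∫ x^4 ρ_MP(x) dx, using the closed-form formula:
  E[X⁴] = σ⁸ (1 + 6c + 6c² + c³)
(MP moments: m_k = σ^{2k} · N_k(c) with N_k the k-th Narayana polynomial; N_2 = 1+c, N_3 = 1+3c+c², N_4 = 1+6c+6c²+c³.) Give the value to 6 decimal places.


E[X⁴] = σ⁸ (1 + 6c + 6c² + c³) (fourth MP moment). With σ² = 8 (so σ⁸ = 4096) and c = 15/71 = 0.211268: E[X⁴] = 4096 · (1 + 6·0.211268 + 6·(0.211268)² + (0.211268)³) = 4096 · 2.544839.

So E[X^4] = 10423.662017.


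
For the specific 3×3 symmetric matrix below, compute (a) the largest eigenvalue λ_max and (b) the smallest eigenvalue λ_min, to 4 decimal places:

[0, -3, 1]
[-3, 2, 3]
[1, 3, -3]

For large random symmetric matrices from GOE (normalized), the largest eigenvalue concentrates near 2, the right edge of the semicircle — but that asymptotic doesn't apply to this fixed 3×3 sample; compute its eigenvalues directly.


Since M is real symmetric, all three eigenvalues are real; they are the roots of det(λI − M) = λ³ − (tr M) λ² + s λ − det M, where s is the sum of the principal 2×2 minors.
tr M = 0 + 2 + (-3) = -1.
s = (0·2 − (-3)²) + (0·(-3) − 1²) + (2·(-3) − 3²) = -9 + (-1) + (-15) = -25.
det M (expand along row 1) = 0·(-15) − (-3)·6 + 1·(-11) = 7.
Characteristic polynomial: λ³ + λ² − 25λ − 7 = 0.
Substitute λ = y + (tr M)/3 = y − 0.333333 to remove the quadratic term: y³ + p·y + q = 0 with p = s − (tr M)²/3 = -25.333333 and q = −2(tr M)³/27 + (tr M)·s/3 − det M = 1.407407.
Three real roots ⇒ use the trigonometric (Viète) form: r = 2√(−p/3) = 5.811865, φ = arccos(3q/(p·r)) = arccos(-0.028677) = 1.599477 rad.
y_k = r·cos(φ/3 − 2πk/3) for k = 0, 1, 2 gives y = 5.005212, 0.055562, -5.060774.
λ_k = y_k − 0.333333 gives λ = 4.6719, -0.2778, -5.3941 (check: the sum is -1.0000 = tr M).

Hence λ_max = 4.6719 and λ_min = -5.3941.


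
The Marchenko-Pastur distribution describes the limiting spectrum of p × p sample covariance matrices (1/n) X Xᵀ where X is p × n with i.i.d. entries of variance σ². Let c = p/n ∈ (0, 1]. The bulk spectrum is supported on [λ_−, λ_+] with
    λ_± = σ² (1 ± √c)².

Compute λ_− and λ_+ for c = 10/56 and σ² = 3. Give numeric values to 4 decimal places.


c = 10/56 = 0.178571; √c = 0.422577.
λ_− = σ² (1 − √c)² = 3 · (1 − 0.422577)² = 3 · (0.577423)² = 1.000252.
λ_+ = σ² (1 + √c)² = 3 · (1 + 0.422577)² = 3 · (1.422577)² = 6.071177.

Rounded to 4 decimal places: λ_− ≈ 1.0003, λ_+ ≈ 6.0712.


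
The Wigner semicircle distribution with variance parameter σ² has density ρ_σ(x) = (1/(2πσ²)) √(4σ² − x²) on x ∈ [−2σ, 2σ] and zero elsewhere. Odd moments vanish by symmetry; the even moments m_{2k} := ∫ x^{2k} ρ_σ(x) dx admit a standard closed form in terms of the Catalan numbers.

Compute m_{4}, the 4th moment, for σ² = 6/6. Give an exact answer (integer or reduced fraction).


By the scaled semicircle moment identity, m_{2k} = σ^{2k} · C_k with k = 2.
C_2 = (1/(k+1)) · C(2k, k) = (1/3) · C(4, 2) = (1/3) · 6 = 2.
σ^{2k} = (σ²)^k = (6/6)^2 = 1.

Therefore m_{4} = σ^{4} · C_2 = 1 · 2 = 2.


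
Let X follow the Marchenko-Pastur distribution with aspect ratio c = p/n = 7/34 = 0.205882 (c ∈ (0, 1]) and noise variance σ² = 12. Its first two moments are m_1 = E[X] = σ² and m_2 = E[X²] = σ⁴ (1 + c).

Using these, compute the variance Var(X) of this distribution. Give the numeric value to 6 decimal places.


m_1 = E[X] = σ² = 12, so m_1² = 144.
m_2 = E[X²] = σ⁴ (1 + c) = 144 · (1 + 0.205882) = 144 · 1.205882 = 173.647059.
(Note m_2 − m_1² simplifies to c · σ⁴ = 0.205882 · 144.)

Var(X) = m_2 − m_1² = 173.647059 − 144 = 29.647059.


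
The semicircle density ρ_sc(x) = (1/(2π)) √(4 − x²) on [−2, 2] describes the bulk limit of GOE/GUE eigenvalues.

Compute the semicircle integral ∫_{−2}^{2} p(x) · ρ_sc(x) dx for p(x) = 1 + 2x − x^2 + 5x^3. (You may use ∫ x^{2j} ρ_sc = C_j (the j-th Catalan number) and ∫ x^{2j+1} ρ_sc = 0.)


Write p(x) = Σ a_i x^i, split into monomials and integrate each against ρ_sc separately.
Using ∫ x^{2j} ρ_sc = C_j = (1/(j+1)) C(2j, j) (Catalan numbers) and ∫ x^{2j+1} ρ_sc = 0 (odd monomials vanish by symmetry):
  i = 0 (even): a_0 · C_{0} = 1 · 1 = 1
  i = 1 (odd): ∫ x^1 ρ_sc = 0 (vanishes)
  i = 2 (even): a_2 · C_{1} = -1 · 1 = -1
  i = 3 (odd): ∫ x^3 ρ_sc = 0 (vanishes)

Summing the contributions: ∫_{−2}^{2} p(x) ρ_sc(x) dx = 1 + (-1) = 0.


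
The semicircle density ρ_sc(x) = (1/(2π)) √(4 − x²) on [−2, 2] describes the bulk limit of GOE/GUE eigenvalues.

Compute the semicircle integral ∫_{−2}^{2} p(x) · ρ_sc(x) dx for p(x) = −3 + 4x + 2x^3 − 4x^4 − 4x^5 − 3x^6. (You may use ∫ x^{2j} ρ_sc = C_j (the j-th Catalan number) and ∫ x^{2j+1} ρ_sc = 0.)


Write p(x) = Σ a_i x^i, split into monomials and integrate each against ρ_sc separately.
Using ∫ x^{2j} ρ_sc = C_j = (1/(j+1)) C(2j, j) (Catalan numbers) and ∫ x^{2j+1} ρ_sc = 0 (odd monomials vanish by symmetry):
  i = 0 (even): a_0 · C_{0} = -3 · 1 = -3
  i = 1 (odd): ∫ x^1 ρ_sc = 0 (vanishes)
  i = 3 (odd): ∫ x^3 ρ_sc = 0 (vanishes)
  i = 4 (even): a_4 · C_{2} = -4 · 2 = -8
  i = 5 (odd): ∫ x^5 ρ_sc = 0 (vanishes)
  i = 6 (even): a_6 · C_{3} = -3 · 5 = -15

Summing the contributions: ∫_{−2}^{2} p(x) ρ_sc(x) dx = (-3) + (-8) + (-15) = -26.


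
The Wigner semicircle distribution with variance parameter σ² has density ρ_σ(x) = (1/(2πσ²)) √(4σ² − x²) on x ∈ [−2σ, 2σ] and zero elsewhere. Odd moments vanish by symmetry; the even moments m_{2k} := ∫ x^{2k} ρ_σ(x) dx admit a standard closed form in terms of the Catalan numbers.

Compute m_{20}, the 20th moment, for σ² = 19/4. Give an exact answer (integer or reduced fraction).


By the scaled semicircle moment identity, m_{2k} = σ^{2k} · C_k with k = 10.
C_10 = (1/(k+1)) · C(2k, k) = (1/11) · C(20, 10) = (1/11) · 184756 = 16796.
σ^{2k} = (σ²)^k = (19/4)^10 = 6131066257801/1048576.

Therefore m_{20} = σ^{20} · C_10 = (6131066257801/1048576) · 16796 = 25744347216506399/262144.


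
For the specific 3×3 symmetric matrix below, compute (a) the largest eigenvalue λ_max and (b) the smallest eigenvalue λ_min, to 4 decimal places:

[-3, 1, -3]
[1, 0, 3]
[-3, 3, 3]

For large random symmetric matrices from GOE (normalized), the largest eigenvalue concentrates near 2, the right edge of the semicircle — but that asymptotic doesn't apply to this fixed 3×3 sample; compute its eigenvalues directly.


Since M is real symmetric, all three eigenvalues are real; they are the roots of det(λI − M) = λ³ − (tr M) λ² + s λ − det M, where s is the sum of the principal 2×2 minors.
tr M = -3 + 0 + 3 = 0.
s = ((-3)·0 − 1²) + ((-3)·3 − (-3)²) + (0·3 − 3²) = -1 + (-18) + (-9) = -28.
det M (expand along row 1) = (-3)·(-9) − 1·12 + (-3)·3 = 6.
Characteristic polynomial: λ³ − 28λ − 6 = 0.
Substitute λ = y + (tr M)/3 = y + 0.000000 to remove the quadratic term: y³ + p·y + q = 0 with p = s − (tr M)²/3 = -28.000000 and q = −2(tr M)³/27 + (tr M)·s/3 − det M = -6.000000.
Three real roots ⇒ use the trigonometric (Viète) form: r = 2√(−p/3) = 6.110101, φ = arccos(3q/(p·r)) = arccos(0.105212) = 1.465389 rad.
y_k = r·cos(φ/3 − 2πk/3) for k = 0, 1, 2 gives y = 5.395556, -0.214639, -5.180917.
λ_k = y_k + 0.000000 gives λ = 5.3956, -0.2146, -5.1809 (check: the sum is 0.0000 = tr M).

Hence λ_max = 5.3956 and λ_min = -5.1809.


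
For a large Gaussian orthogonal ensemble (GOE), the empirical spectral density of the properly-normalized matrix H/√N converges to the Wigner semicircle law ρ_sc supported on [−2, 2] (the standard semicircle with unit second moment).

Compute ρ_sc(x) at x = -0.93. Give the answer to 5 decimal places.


ρ_sc(x) = (1/(2π)) √(4 − x²). With x = -0.93:
  4 − x² = 4 − (-0.93)² = 4 − 0.864900 = 3.135100.
  √(4 − x²) = 1.770621.
  1/(2π) = 0.159155.
  ρ_sc(-0.93) = 0.159155 · 1.770621 = 0.281803.

Rounded to 5 decimal places: ρ_sc(-0.93) ≈ 0.28180.


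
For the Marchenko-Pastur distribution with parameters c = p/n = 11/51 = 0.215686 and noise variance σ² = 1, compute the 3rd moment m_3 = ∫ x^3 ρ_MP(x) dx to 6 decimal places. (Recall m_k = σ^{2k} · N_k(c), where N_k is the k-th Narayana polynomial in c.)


E[X³] = σ⁶ (1 + 3c + c²) (third MP moment). With σ² = 1 (so σ⁶ = 1) and c = 11/51 = 0.215686: E[X³] = 1 · (1 + 3·0.215686 + (0.215686)²) = 1 · 1.693579.

So E[X^3] = 1.693579.


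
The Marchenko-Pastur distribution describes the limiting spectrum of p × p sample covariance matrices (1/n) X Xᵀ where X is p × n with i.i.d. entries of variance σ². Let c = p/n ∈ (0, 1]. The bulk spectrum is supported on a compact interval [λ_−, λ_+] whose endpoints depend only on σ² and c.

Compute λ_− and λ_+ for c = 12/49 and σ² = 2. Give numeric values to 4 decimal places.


c = 12/49 = 0.244898; √c = 0.494872.
λ_− = σ² (1 − √c)² = 2 · (1 − 0.494872)² = 2 · (0.505128)² = 0.510309.
λ_+ = σ² (1 + √c)² = 2 · (1 + 0.494872)² = 2 · (1.494872)² = 4.469283.

Rounded to 4 decimal places: λ_− ≈ 0.5103, λ_+ ≈ 4.4693.


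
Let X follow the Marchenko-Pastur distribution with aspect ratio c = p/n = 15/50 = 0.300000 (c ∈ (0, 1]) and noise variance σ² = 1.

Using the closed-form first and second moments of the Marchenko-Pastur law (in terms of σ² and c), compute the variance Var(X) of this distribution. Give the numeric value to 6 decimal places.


Recall the MP moments m_1 = E[X] = σ² and m_2 = E[X²] = σ⁴ (1 + c).
m_1 = E[X] = σ² = 1, so m_1² = 1.
m_2 = E[X²] = σ⁴ (1 + c) = 1 · (1 + 0.300000) = 1 · 1.300000 = 1.300000.
(Note m_2 − m_1² simplifies to c · σ⁴ = 0.300000 · 1.)

Var(X) = m_2 − m_1² = 1.300000 − 1 = 0.300000.


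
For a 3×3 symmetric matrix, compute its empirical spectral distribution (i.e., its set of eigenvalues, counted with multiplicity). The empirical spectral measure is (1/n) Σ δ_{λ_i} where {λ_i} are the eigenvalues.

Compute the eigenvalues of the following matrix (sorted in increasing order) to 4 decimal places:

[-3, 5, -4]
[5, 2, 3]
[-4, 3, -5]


Since M is real symmetric, all three eigenvalues are real; they are the roots of det(λI − M) = λ³ − (tr M) λ² + s λ − det M, where s is the sum of the principal 2×2 minors.
tr M = -3 + 2 + (-5) = -6.
s = ((-3)·2 − 5²) + ((-3)·(-5) − (-4)²) + (2·(-5) − 3²) = -31 + (-1) + (-19) = -51.
det M (expand along row 1) = (-3)·(-19) − 5·(-13) + (-4)·23 = 30.
Characteristic polynomial: λ³ + 6λ² − 51λ − 30 = 0.
Substitute λ = y + (tr M)/3 = y − 2.000000 to remove the quadratic term: y³ + p·y + q = 0 with p = s − (tr M)²/3 = -63.000000 and q = −2(tr M)³/27 + (tr M)·s/3 − det M = 88.000000.
Three real roots ⇒ use the trigonometric (Viète) form: r = 2√(−p/3) = 9.165151, φ = arccos(3q/(p·r)) = arccos(-0.457218) = 2.045661 rad.
y_k = r·cos(φ/3 − 2πk/3) for k = 0, 1, 2 gives y = 7.115684, 1.444686, -8.560370.
λ_k = y_k − 2.000000 gives λ = 5.1157, -0.5553, -10.5604 (check: the sum is -6.0000 = tr M).

Eigenvalues sorted in increasing order: [-10.5604, -0.5553, 5.1157].


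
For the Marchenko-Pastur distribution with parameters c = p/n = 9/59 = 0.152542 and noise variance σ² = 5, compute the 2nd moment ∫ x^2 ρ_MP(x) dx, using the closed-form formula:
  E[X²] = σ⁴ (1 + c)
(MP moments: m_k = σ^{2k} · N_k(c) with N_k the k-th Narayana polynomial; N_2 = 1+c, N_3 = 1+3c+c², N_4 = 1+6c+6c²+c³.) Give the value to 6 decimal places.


E[X²] = σ⁴ (1 + c) (second MP moment). With σ² = 5 (so σ⁴ = 25) and c = 9/59 = 0.152542: E[X²] = 25 · (1 + 0.152542) = 25 · 1.152542.

So E[X^2] = 28.813559.


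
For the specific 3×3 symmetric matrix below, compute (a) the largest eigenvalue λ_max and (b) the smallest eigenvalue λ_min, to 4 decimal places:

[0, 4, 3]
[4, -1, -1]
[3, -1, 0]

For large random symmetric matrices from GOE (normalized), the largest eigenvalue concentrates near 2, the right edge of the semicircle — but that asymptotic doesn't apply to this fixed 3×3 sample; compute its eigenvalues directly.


Since M is real symmetric, all three eigenvalues are real; they are the roots of det(λI − M) = λ³ − (tr M) λ² + s λ − det M, where s is the sum of the principal 2×2 minors.
tr M = 0 + (-1) + 0 = -1.
s = (0·(-1) − 4²) + (0·0 − 3²) + ((-1)·0 − (-1)²) = -16 + (-9) + (-1) = -26.
det M (expand along row 1) = 0·(-1) − 4·3 + 3·(-1) = -15.
Characteristic polynomial: λ³ + λ² − 26λ + 15 = 0.
Substitute λ = y + (tr M)/3 = y − 0.333333 to remove the quadratic term: y³ + p·y + q = 0 with p = s − (tr M)²/3 = -26.333333 and q = −2(tr M)³/27 + (tr M)·s/3 − det M = 23.740741.
Three real roots ⇒ use the trigonometric (Viète) form: r = 2√(−p/3) = 5.925463, φ = arccos(3q/(p·r)) = arccos(-0.456444) = 2.044791 rad.
y_k = r·cos(φ/3 − 2πk/3) for k = 0, 1, 2 gives y = 4.601523, 0.932322, -5.533844.
λ_k = y_k − 0.333333 gives λ = 4.2682, 0.5990, -5.8672 (check: the sum is -1.0000 = tr M).

Hence λ_max = 4.2682 and λ_min = -5.8672.
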